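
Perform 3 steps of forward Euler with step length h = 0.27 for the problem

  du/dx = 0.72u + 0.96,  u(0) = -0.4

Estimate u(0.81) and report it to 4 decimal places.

0.2570

Euler: u_{n+1} = u_n + h·f(x_n, u_n).
x=0.000000, u=-0.400000: f=0.672000 → u ← -0.400000 + 0.27·0.672000 = -0.218560
x=0.270000, u=-0.218560: f=0.802637 → u ← -0.218560 + 0.27·0.802637 = -0.001848
x=0.540000, u=-0.001848: f=0.958669 → u ← -0.001848 + 0.27·0.958669 = 0.256993
u(0.81) ≈ 0.2570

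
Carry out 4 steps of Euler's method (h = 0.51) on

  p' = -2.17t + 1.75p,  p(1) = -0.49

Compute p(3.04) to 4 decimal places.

-26.8027

Euler: p_{n+1} = p_n + h·f(t_n, p_n).
t=1.000000, p=-0.490000: f=-3.027500 → p ← -0.490000 + 0.51·(-3.027500) = -2.034025
t=1.510000, p=-2.034025: f=-6.836244 → p ← -2.034025 + 0.51·(-6.836244) = -5.520509
t=2.020000, p=-5.520509: f=-14.044291 → p ← -5.520509 + 0.51·(-14.044291) = -12.683098
t=2.530000, p=-12.683098: f=-27.685521 → p ← -12.683098 + 0.51·(-27.685521) = -26.802714
p(3.04) ≈ -26.8027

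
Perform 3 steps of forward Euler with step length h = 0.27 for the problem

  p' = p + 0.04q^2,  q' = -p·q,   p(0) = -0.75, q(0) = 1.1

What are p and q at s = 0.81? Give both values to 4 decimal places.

Euler on (p,q): p_{n+1} = p_n + h·p', q_{n+1} = q_n + h·q'.
0.000000: (-0.750000, 1.100000); f=(-0.701600, 0.825000) → (-0.939432, 1.322750)
0.270000: (-0.939432, 1.322750); f=(-0.869445, 1.242634) → (-1.174182, 1.658261)
0.540000: (-1.174182, 1.658261); f=(-1.064189, 1.947101) → (-1.461513, 2.183978)
(p(0.81), q(0.81)) ≈ (-1.4615, 2.1840)

-1.4615, 2.1840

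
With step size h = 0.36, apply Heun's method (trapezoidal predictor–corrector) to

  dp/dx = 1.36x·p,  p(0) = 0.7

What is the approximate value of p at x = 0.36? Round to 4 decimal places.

Heun: k1 = f(x_n, p_n); k2 = f(x_n + h, p_n + h·k1); p_{n+1} = p_n + (h/2)·(k1 + k2).
x=0.000000, p=0.700000:
  k1 = f(0.000000, 0.700000) = 0.000000
  k2 = f(0.360000, 0.700000) = 0.342720
  p ← 0.700000 + (0.36/2)·(0.000000 + 0.342720) = 0.761690
p(0.36) ≈ 0.7617

0.7617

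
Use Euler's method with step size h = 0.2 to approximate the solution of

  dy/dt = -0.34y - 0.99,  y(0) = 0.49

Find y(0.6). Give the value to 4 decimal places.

Euler: y_{n+1} = y_n + h·f(t_n, y_n).
t=0.000000, y=0.490000: f=-1.156600 → y ← 0.490000 + 0.2·(-1.156600) = 0.258680
t=0.200000, y=0.258680: f=-1.077951 → y ← 0.258680 + 0.2·(-1.077951) = 0.043090
t=0.400000, y=0.043090: f=-1.004651 → y ← 0.043090 + 0.2·(-1.004651) = -0.157840
y(0.6) ≈ -0.1578

-0.1578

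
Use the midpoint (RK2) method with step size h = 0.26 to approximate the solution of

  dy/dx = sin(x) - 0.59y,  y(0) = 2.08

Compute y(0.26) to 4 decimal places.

1.8191

Midpoint: k1 = f(x_n, y_n); k2 = f(x_n + h/2, y_n + (h/2)·k1); y_{n+1} = y_n + h·k2.
x=0.000000, y=2.080000:
  k1 = f(0.000000, 2.080000) = -1.227200
  k2 = f(0.130000, 1.920464) = -1.003440
  y ← 2.080000 + 0.26·(-1.003440) = 1.819106
y(0.26) ≈ 1.8191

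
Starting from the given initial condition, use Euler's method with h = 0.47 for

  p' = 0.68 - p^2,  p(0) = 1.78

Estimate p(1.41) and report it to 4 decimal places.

Euler: p_{n+1} = p_n + h·f(t_n, p_n).
t=0.000000, p=1.780000: f=-2.488400 → p ← 1.780000 + 0.47·(-2.488400) = 0.610452
t=0.470000, p=0.610452: f=0.307348 → p ← 0.610452 + 0.47·0.307348 = 0.754906
t=0.940000, p=0.754906: f=0.110117 → p ← 0.754906 + 0.47·0.110117 = 0.806661
p(1.41) ≈ 0.8067

0.8067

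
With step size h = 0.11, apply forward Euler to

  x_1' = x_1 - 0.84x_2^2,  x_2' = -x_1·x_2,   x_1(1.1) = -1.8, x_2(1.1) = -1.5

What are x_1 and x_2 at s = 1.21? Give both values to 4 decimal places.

Euler on (x_1,x_2): x_1_{n+1} = x_1_n + h·x_1', x_2_{n+1} = x_2_n + h·x_2'.
1.100000: (-1.800000, -1.500000); f=(-3.690000, -2.700000) → (-2.205900, -1.797000)
(x_1(1.21), x_2(1.21)) ≈ (-2.2059, -1.7970)

-2.2059, -1.7970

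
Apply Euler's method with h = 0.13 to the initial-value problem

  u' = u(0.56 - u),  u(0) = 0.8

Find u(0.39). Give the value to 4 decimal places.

Euler: u_{n+1} = u_n + h·f(x_n, u_n).
x=0.000000, u=0.800000: f=-0.192000 → u ← 0.800000 + 0.13·(-0.192000) = 0.775040
x=0.130000, u=0.775040: f=-0.166665 → u ← 0.775040 + 0.13·(-0.166665) = 0.753374
x=0.260000, u=0.753374: f=-0.145683 → u ← 0.753374 + 0.13·(-0.145683) = 0.734435
u(0.39) ≈ 0.7344

0.7344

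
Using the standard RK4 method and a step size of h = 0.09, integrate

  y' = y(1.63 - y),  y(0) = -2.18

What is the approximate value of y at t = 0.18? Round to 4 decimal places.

-5.3685

RK4: k1 = f(t_n, y_n); k2 = f(t_n + h/2, y_n + (h/2)·k1); k3 = f(t_n + h/2, y_n + (h/2)·k2); k4 = f(t_n + h, y_n + h·k3); y_{n+1} = y_n + (h/6)·(k1 + 2k2 + 2k3 + k4).
t=0.000000, y=-2.180000:
  k1 = f(0.000000, -2.180000) = -8.305800
  k2 = f(0.045000, -2.553761) = -10.684326
  k3 = f(0.045000, -2.660795) = -11.416923
  k4 = f(0.090000, -3.207523) = -15.516467
  y ← -2.180000 + (0.09/6)·(k1 + 2k2 + 2k3 + k4) = -3.200371
t=0.090000, y=-3.200371:
  k1 = f(0.090000, -3.200371) = -15.458983
  k2 = f(0.135000, -3.896026) = -21.529538
  k3 = f(0.135000, -4.169201) = -24.178032
  k4 = f(0.180000, -5.376394) = -37.669139
  y ← -3.200371 + (0.09/6)·(k1 + 2k2 + 2k3 + k4) = -5.368520
y(0.18) ≈ -5.3685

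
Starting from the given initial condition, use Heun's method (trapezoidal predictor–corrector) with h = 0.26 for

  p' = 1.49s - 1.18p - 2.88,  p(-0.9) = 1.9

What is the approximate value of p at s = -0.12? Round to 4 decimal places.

-1.0064

Heun: k1 = f(s_n, p_n); k2 = f(s_n + h, p_n + h·k1); p_{n+1} = p_n + (h/2)·(k1 + k2).
s=-0.900000, p=1.900000:
  k1 = f(-0.900000, 1.900000) = -6.463000
  k2 = f(-0.640000, 0.219620) = -4.092752
  p ← 1.900000 + (0.26/2)·(-6.463000 + (-4.092752)) = 0.527752
s=-0.640000, p=0.527752:
  k1 = f(-0.640000, 0.527752) = -4.456348
  k2 = f(-0.380000, -0.630898) = -2.701740
  p ← 0.527752 + (0.26/2)·(-4.456348 + (-2.701740)) = -0.402799
s=-0.380000, p=-0.402799:
  k1 = f(-0.380000, -0.402799) = -2.970897
  k2 = f(-0.120000, -1.175232) = -1.672026
  p ← -0.402799 + (0.26/2)·(-2.970897 + (-1.672026)) = -1.006379
p(-0.12) ≈ -1.0064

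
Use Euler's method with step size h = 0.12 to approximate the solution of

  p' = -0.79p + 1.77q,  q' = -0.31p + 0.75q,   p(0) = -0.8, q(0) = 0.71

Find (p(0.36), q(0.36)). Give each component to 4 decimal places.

Euler on (p,q): p_{n+1} = p_n + h·p', q_{n+1} = q_n + h·q'.
0.000000: (-0.800000, 0.710000); f=(1.888700, 0.780500) → (-0.573356, 0.803660)
0.120000: (-0.573356, 0.803660); f=(1.875429, 0.780485) → (-0.348304, 0.897318)
0.240000: (-0.348304, 0.897318); f=(1.863414, 0.780963) → (-0.124695, 0.991034)
(p(0.36), q(0.36)) ≈ (-0.1247, 0.9910)

-0.1247, 0.9910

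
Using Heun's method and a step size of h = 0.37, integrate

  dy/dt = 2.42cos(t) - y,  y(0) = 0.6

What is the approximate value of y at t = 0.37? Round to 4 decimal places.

Heun: k1 = f(t_n, y_n); k2 = f(t_n + h, y_n + h·k1); y_{n+1} = y_n + (h/2)·(k1 + k2).
t=0.000000, y=0.600000:
  k1 = f(0.000000, 0.600000) = 1.820000
  k2 = f(0.370000, 1.273400) = 0.982832
  y ← 0.600000 + (0.37/2)·(1.820000 + 0.982832) = 1.118524
y(0.37) ≈ 1.1185

1.1185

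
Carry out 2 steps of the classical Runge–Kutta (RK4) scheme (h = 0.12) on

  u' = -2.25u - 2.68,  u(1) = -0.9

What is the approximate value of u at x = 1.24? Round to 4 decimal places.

RK4: k1 = f(x_n, u_n); k2 = f(x_n + h/2, u_n + (h/2)·k1); k3 = f(x_n + h/2, u_n + (h/2)·k2); k4 = f(x_n + h, u_n + h·k3); u_{n+1} = u_n + (h/6)·(k1 + 2k2 + 2k3 + k4).
x=1.000000, u=-0.900000:
  k1 = f(1.000000, -0.900000) = -0.655000
  k2 = f(1.060000, -0.939300) = -0.566575
  k3 = f(1.060000, -0.933995) = -0.578512
  k4 = f(1.120000, -0.969421) = -0.498802
  u ← -0.900000 + (0.12/6)·(k1 + 2k2 + 2k3 + k4) = -0.968880
x=1.120000, u=-0.968880:
  k1 = f(1.120000, -0.968880) = -0.500021
  k2 = f(1.180000, -0.998881) = -0.432518
  k3 = f(1.180000, -0.994831) = -0.441631
  k4 = f(1.240000, -1.021875) = -0.380781
  u ← -0.968880 + (0.12/6)·(k1 + 2k2 + 2k3 + k4) = -1.021462
u(1.24) ≈ -1.0215

-1.0215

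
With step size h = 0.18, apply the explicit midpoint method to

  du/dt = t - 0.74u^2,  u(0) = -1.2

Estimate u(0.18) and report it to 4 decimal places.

Midpoint: k1 = f(t_n, u_n); k2 = f(t_n + h/2, u_n + (h/2)·k1); u_{n+1} = u_n + h·k2.
t=0.000000, u=-1.200000:
  k1 = f(0.000000, -1.200000) = -1.065600
  k2 = f(0.090000, -1.295904) = -1.152732
  u ← -1.200000 + 0.18·(-1.152732) = -1.407492
u(0.18) ≈ -1.4075

-1.4075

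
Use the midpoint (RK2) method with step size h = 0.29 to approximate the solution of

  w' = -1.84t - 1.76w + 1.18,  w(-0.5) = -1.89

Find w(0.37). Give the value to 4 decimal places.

0.0019

Midpoint: k1 = f(t_n, w_n); k2 = f(t_n + h/2, w_n + (h/2)·k1); w_{n+1} = w_n + h·k2.
t=-0.500000, w=-1.890000:
  k1 = f(-0.500000, -1.890000) = 5.426400
  k2 = f(-0.355000, -1.103172) = 3.774783
  w ← -1.890000 + 0.29·3.774783 = -0.795313
t=-0.210000, w=-0.795313:
  k1 = f(-0.210000, -0.795313) = 2.966151
  k2 = f(-0.065000, -0.365221) = 1.942389
  w ← -0.795313 + 0.29·1.942389 = -0.232020
t=0.080000, w=-0.232020:
  k1 = f(0.080000, -0.232020) = 1.441155
  k2 = f(0.225000, -0.023053) = 0.806573
  w ← -0.232020 + 0.29·0.806573 = 0.001886
w(0.37) ≈ 0.0019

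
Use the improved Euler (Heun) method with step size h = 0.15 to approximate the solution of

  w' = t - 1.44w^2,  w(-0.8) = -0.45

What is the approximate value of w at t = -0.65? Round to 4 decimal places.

-0.6213

Heun: k1 = f(t_n, w_n); k2 = f(t_n + h, w_n + h·k1); w_{n+1} = w_n + (h/2)·(k1 + k2).
t=-0.800000, w=-0.450000:
  k1 = f(-0.800000, -0.450000) = -1.091600
  k2 = f(-0.650000, -0.613740) = -1.192415
  w ← -0.450000 + (0.15/2)·(-1.091600 + (-1.192415)) = -0.621301
w(-0.65) ≈ -0.6213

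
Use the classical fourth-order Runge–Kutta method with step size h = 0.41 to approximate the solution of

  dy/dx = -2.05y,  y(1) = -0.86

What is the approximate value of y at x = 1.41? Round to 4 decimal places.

-0.3737

RK4: k1 = f(x_n, y_n); k2 = f(x_n + h/2, y_n + (h/2)·k1); k3 = f(x_n + h/2, y_n + (h/2)·k2); k4 = f(x_n + h, y_n + h·k3); y_{n+1} = y_n + (h/6)·(k1 + 2k2 + 2k3 + k4).
x=1.000000, y=-0.860000:
  k1 = f(1.000000, -0.860000) = 1.763000
  k2 = f(1.205000, -0.498585) = 1.022099
  k3 = f(1.205000, -0.650470) = 1.333463
  k4 = f(1.410000, -0.313280) = 0.642225
  y ← -0.860000 + (0.41/6)·(k1 + 2k2 + 2k3 + k4) = -0.373716
y(1.41) ≈ -0.3737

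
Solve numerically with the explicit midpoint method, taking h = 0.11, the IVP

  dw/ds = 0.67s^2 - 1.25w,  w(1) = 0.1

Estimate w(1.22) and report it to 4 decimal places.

Midpoint: k1 = f(s_n, w_n); k2 = f(s_n + h/2, w_n + (h/2)·k1); w_{n+1} = w_n + h·k2.
s=1.000000, w=0.100000:
  k1 = f(1.000000, 0.100000) = 0.545000
  k2 = f(1.055000, 0.129975) = 0.583258
  w ← 0.100000 + 0.11·0.583258 = 0.164158
s=1.110000, w=0.164158:
  k1 = f(1.110000, 0.164158) = 0.620309
  k2 = f(1.165000, 0.198275) = 0.661497
  w ← 0.164158 + 0.11·0.661497 = 0.236923
w(1.22) ≈ 0.2369

0.2369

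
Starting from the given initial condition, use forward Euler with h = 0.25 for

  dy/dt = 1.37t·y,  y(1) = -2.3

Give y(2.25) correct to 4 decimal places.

-17.9892

Euler: y_{n+1} = y_n + h·f(t_n, y_n).
t=1.000000, y=-2.300000: f=-3.151000 → y ← -2.300000 + 0.25·(-3.151000) = -3.087750
t=1.250000, y=-3.087750: f=-5.287772 → y ← -3.087750 + 0.25·(-5.287772) = -4.409693
t=1.500000, y=-4.409693: f=-9.061919 → y ← -4.409693 + 0.25·(-9.061919) = -6.675173
t=1.750000, y=-6.675173: f=-16.003727 → y ← -6.675173 + 0.25·(-16.003727) = -10.676104
t=2.000000, y=-10.676104: f=-29.252526 → y ← -10.676104 + 0.25·(-29.252526) = -17.989236
y(2.25) ≈ -17.9892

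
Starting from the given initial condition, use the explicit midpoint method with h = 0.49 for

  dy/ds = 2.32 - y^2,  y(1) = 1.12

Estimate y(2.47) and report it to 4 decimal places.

Midpoint: k1 = f(s_n, y_n); k2 = f(s_n + h/2, y_n + (h/2)·k1); y_{n+1} = y_n + h·k2.
s=1.000000, y=1.120000:
  k1 = f(1.000000, 1.120000) = 1.065600
  k2 = f(1.245000, 1.381072) = 0.412640
  y ← 1.120000 + 0.49·0.412640 = 1.322194
s=1.490000, y=1.322194:
  k1 = f(1.490000, 1.322194) = 0.571804
  k2 = f(1.735000, 1.462286) = 0.181721
  y ← 1.322194 + 0.49·0.181721 = 1.411237
s=1.980000, y=1.411237:
  k1 = f(1.980000, 1.411237) = 0.328411
  k2 = f(2.225000, 1.491697) = 0.094839
  y ← 1.411237 + 0.49·0.094839 = 1.457708
y(2.47) ≈ 1.4577

1.4577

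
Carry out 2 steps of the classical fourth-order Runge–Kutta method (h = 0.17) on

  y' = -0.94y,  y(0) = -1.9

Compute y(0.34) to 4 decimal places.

-1.3802

RK4: k1 = f(s_n, y_n); k2 = f(s_n + h/2, y_n + (h/2)·k1); k3 = f(s_n + h/2, y_n + (h/2)·k2); k4 = f(s_n + h, y_n + h·k3); y_{n+1} = y_n + (h/6)·(k1 + 2k2 + 2k3 + k4).
s=0.000000, y=-1.900000:
  k1 = f(0.000000, -1.900000) = 1.786000
  k2 = f(0.085000, -1.748190) = 1.643299
  k3 = f(0.085000, -1.760320) = 1.654700
  k4 = f(0.170000, -1.618701) = 1.521579
  y ← -1.900000 + (0.17/6)·(k1 + 2k2 + 2k3 + k4) = -1.619399
s=0.170000, y=-1.619399:
  k1 = f(0.170000, -1.619399) = 1.522235
  k2 = f(0.255000, -1.490009) = 1.400608
  k3 = f(0.255000, -1.500347) = 1.410326
  k4 = f(0.340000, -1.379643) = 1.296865
  y ← -1.619399 + (0.17/6)·(k1 + 2k2 + 2k3 + k4) = -1.380238
y(0.34) ≈ -1.3802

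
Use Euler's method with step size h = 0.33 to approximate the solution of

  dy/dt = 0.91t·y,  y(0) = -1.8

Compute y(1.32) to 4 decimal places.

Euler: y_{n+1} = y_n + h·f(t_n, y_n).
t=0.000000, y=-1.800000: f=0.000000 → y ← -1.800000 + 0.33·0.000000 = -1.800000
t=0.330000, y=-1.800000: f=-0.540540 → y ← -1.800000 + 0.33·(-0.540540) = -1.978378
t=0.660000, y=-1.978378: f=-1.188214 → y ← -1.978378 + 0.33·(-1.188214) = -2.370489
t=0.990000, y=-2.370489: f=-2.135573 → y ← -2.370489 + 0.33·(-2.135573) = -3.075228
y(1.32) ≈ -3.0752

-3.0752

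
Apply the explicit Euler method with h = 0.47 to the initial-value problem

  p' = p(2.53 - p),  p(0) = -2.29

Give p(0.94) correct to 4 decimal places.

Euler: p_{n+1} = p_n + h·f(t_n, p_n).
t=0.000000, p=-2.290000: f=-11.037800 → p ← -2.290000 + 0.47·(-11.037800) = -7.477766
t=0.470000, p=-7.477766: f=-74.835732 → p ← -7.477766 + 0.47·(-74.835732) = -42.650560
p(0.94) ≈ -42.6506

-42.6506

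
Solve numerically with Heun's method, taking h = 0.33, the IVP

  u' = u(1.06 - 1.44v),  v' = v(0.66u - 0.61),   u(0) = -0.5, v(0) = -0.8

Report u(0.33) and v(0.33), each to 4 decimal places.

Heun on (u,v): k1 = f(x_n, state_n); k2 = f(x_n + h, state_n + h·k1); state_{n+1} = state_n + (h/2)·(k1 + k2).
0.000000: (-0.500000, -0.800000)
  k1 = (-1.106000, 0.752000)
  predictor → (-0.864980, -0.551840)
  k2 = (-1.604235, 0.651661)
  → (-0.947189, -0.568396)
(u(0.33), v(0.33)) ≈ (-0.9472, -0.5684)

-0.9472, -0.5684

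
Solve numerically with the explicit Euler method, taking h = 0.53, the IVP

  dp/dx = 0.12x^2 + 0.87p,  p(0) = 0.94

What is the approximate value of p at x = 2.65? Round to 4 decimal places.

Euler: p_{n+1} = p_n + h·f(x_n, p_n).
x=0.000000, p=0.940000: f=0.817800 → p ← 0.940000 + 0.53·0.817800 = 1.373434
x=0.530000, p=1.373434: f=1.228596 → p ← 1.373434 + 0.53·1.228596 = 2.024590
x=1.060000, p=2.024590: f=1.896225 → p ← 2.024590 + 0.53·1.896225 = 3.029589
x=1.590000, p=3.029589: f=2.939114 → p ← 3.029589 + 0.53·2.939114 = 4.587320
x=2.120000, p=4.587320: f=4.530296 → p ← 4.587320 + 0.53·4.530296 = 6.988376
p(2.65) ≈ 6.9884

6.9884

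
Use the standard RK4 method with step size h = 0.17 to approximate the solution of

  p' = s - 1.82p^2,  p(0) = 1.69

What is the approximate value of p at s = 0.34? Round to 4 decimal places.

0.8666

RK4: k1 = f(s_n, p_n); k2 = f(s_n + h/2, p_n + (h/2)·k1); k3 = f(s_n + h/2, p_n + (h/2)·k2); k4 = f(s_n + h, p_n + h·k3); p_{n+1} = p_n + (h/6)·(k1 + 2k2 + 2k3 + k4).
s=0.000000, p=1.690000:
  k1 = f(0.000000, 1.690000) = -5.198102
  k2 = f(0.085000, 1.248161) = -2.750390
  k3 = f(0.085000, 1.456217) = -3.774433
  k4 = f(0.170000, 1.048346) = -1.830235
  p ← 1.690000 + (0.17/6)·(k1 + 2k2 + 2k3 + k4) = 1.121124
s=0.170000, p=1.121124:
  k1 = f(0.170000, 1.121124) = -2.117592
  k2 = f(0.255000, 0.941129) = -1.357016
  k3 = f(0.255000, 1.005777) = -1.586091
  k4 = f(0.340000, 0.851488) = -0.979559
  p ← 1.121124 + (0.17/6)·(k1 + 2k2 + 2k3 + k4) = 0.866595
p(0.34) ≈ 0.8666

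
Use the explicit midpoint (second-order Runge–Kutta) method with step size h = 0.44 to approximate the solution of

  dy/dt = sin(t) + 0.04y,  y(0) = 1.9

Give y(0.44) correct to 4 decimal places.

Midpoint: k1 = f(t_n, y_n); k2 = f(t_n + h/2, y_n + (h/2)·k1); y_{n+1} = y_n + h·k2.
t=0.000000, y=1.900000:
  k1 = f(0.000000, 1.900000) = 0.076000
  k2 = f(0.220000, 1.916720) = 0.294898
  y ← 1.900000 + 0.44·0.294898 = 2.029755
y(0.44) ≈ 2.0298

2.0298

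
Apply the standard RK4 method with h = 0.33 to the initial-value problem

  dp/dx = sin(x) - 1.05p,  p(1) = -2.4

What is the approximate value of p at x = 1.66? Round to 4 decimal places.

-0.7422

RK4: k1 = f(x_n, p_n); k2 = f(x_n + h/2, p_n + (h/2)·k1); k3 = f(x_n + h/2, p_n + (h/2)·k2); k4 = f(x_n + h, p_n + h·k3); p_{n+1} = p_n + (h/6)·(k1 + 2k2 + 2k3 + k4).
x=1.000000, p=-2.400000:
  k1 = f(1.000000, -2.400000) = 3.361471
  k2 = f(1.165000, -1.845357) = 2.856413
  k3 = f(1.165000, -1.928692) = 2.943915
  k4 = f(1.330000, -1.428508) = 2.471082
  p ← -2.400000 + (0.33/6)·(k1 + 2k2 + 2k3 + k4) = -1.441173
x=1.330000, p=-1.441173:
  k1 = f(1.330000, -1.441173) = 2.484381
  k2 = f(1.495000, -1.031251) = 2.079942
  k3 = f(1.495000, -1.097983) = 2.150011
  k4 = f(1.660000, -0.731670) = 1.764277
  p ← -1.441173 + (0.33/6)·(k1 + 2k2 + 2k3 + k4) = -0.742202
p(1.66) ≈ -0.7422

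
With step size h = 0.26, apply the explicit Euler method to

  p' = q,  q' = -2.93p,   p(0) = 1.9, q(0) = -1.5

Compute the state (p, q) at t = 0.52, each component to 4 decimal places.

0.7437, -4.0977

Euler on (p,q): p_{n+1} = p_n + h·p', q_{n+1} = q_n + h·q'.
0.000000: (1.900000, -1.500000); f=(-1.500000, -5.567000) → (1.510000, -2.947420)
0.260000: (1.510000, -2.947420); f=(-2.947420, -4.424300) → (0.743671, -4.097738)
(p(0.52), q(0.52)) ≈ (0.7437, -4.0977)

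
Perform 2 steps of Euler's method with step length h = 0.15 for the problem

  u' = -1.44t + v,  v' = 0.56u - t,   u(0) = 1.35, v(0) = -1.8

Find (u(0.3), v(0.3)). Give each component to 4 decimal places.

Euler on (u,v): u_{n+1} = u_n + h·u', v_{n+1} = v_n + h·v'.
0.000000: (1.350000, -1.800000); f=(-1.800000, 0.756000) → (1.080000, -1.686600)
0.150000: (1.080000, -1.686600); f=(-1.902600, 0.454800) → (0.794610, -1.618380)
(u(0.3), v(0.3)) ≈ (0.7946, -1.6184)

0.7946, -1.6184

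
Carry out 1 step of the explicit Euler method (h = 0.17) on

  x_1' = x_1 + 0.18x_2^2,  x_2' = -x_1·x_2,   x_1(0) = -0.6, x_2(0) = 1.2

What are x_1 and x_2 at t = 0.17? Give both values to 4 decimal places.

Euler on (x_1,x_2): x_1_{n+1} = x_1_n + h·x_1', x_2_{n+1} = x_2_n + h·x_2'.
0.000000: (-0.600000, 1.200000); f=(-0.340800, 0.720000) → (-0.657936, 1.322400)
(x_1(0.17), x_2(0.17)) ≈ (-0.6579, 1.3224)

-0.6579, 1.3224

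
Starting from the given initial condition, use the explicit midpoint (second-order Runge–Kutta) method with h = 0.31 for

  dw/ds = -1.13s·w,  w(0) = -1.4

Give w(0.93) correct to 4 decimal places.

Midpoint: k1 = f(s_n, w_n); k2 = f(s_n + h/2, w_n + (h/2)·k1); w_{n+1} = w_n + h·k2.
s=0.000000, w=-1.400000:
  k1 = f(0.000000, -1.400000) = 0.000000
  k2 = f(0.155000, -1.400000) = 0.245210
  w ← -1.400000 + 0.31·0.245210 = -1.323985
s=0.310000, w=-1.323985:
  k1 = f(0.310000, -1.323985) = 0.463792
  k2 = f(0.465000, -1.252097) = 0.657914
  w ← -1.323985 + 0.31·0.657914 = -1.120031
s=0.620000, w=-1.120031:
  k1 = f(0.620000, -1.120031) = 0.784694
  k2 = f(0.775000, -0.998404) = 0.874352
  w ← -1.120031 + 0.31·0.874352 = -0.848982
w(0.93) ≈ -0.8490

-0.8490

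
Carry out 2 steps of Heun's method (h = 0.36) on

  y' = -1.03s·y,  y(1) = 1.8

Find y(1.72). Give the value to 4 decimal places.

0.6964

Heun: k1 = f(s_n, y_n); k2 = f(s_n + h, y_n + h·k1); y_{n+1} = y_n + (h/2)·(k1 + k2).
s=1.000000, y=1.800000:
  k1 = f(1.000000, 1.800000) = -1.854000
  k2 = f(1.360000, 1.132560) = -1.586490
  y ← 1.800000 + (0.36/2)·(-1.854000 + (-1.586490)) = 1.180712
s=1.360000, y=1.180712:
  k1 = f(1.360000, 1.180712) = -1.653941
  k2 = f(1.720000, 0.585293) = -1.036905
  y ← 1.180712 + (0.36/2)·(-1.653941 + (-1.036905)) = 0.696359
y(1.72) ≈ 0.6964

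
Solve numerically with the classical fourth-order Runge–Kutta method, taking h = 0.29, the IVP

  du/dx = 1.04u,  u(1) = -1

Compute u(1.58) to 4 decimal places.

-1.8279

RK4: k1 = f(x_n, u_n); k2 = f(x_n + h/2, u_n + (h/2)·k1); k3 = f(x_n + h/2, u_n + (h/2)·k2); k4 = f(x_n + h, u_n + h·k3); u_{n+1} = u_n + (h/6)·(k1 + 2k2 + 2k3 + k4).
x=1.000000, u=-1.000000:
  k1 = f(1.000000, -1.000000) = -1.040000
  k2 = f(1.145000, -1.150800) = -1.196832
  k3 = f(1.145000, -1.173541) = -1.220482
  k4 = f(1.290000, -1.353940) = -1.408097
  u ← -1.000000 + (0.29/6)·(k1 + 2k2 + 2k3 + k4) = -1.351998
x=1.290000, u=-1.351998:
  k1 = f(1.290000, -1.351998) = -1.406078
  k2 = f(1.435000, -1.555880) = -1.618115
  k3 = f(1.435000, -1.586625) = -1.650090
  k4 = f(1.580000, -1.830525) = -1.903746
  u ← -1.351998 + (0.29/6)·(k1 + 2k2 + 2k3 + k4) = -1.827900
u(1.58) ≈ -1.8279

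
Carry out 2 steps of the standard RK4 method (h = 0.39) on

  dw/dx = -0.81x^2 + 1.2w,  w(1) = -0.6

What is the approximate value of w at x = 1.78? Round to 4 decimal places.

RK4: k1 = f(x_n, w_n); k2 = f(x_n + h/2, w_n + (h/2)·k1); k3 = f(x_n + h/2, w_n + (h/2)·k2); k4 = f(x_n + h, w_n + h·k3); w_{n+1} = w_n + (h/6)·(k1 + 2k2 + 2k3 + k4).
x=1.000000, w=-0.600000:
  k1 = f(1.000000, -0.600000) = -1.530000
  k2 = f(1.195000, -0.898350) = -2.234720
  k3 = f(1.195000, -1.035770) = -2.399625
  k4 = f(1.390000, -1.535854) = -3.408025
  w ← -0.600000 + (0.39/6)·(k1 + 2k2 + 2k3 + k4) = -1.523437
x=1.390000, w=-1.523437:
  k1 = f(1.390000, -1.523437) = -3.393125
  k2 = f(1.585000, -2.185096) = -4.657017
  k3 = f(1.585000, -2.431555) = -4.952768
  k4 = f(1.780000, -3.455016) = -6.712423
  w ← -1.523437 + (0.39/6)·(k1 + 2k2 + 2k3 + k4) = -3.429569
w(1.78) ≈ -3.4296

-3.4296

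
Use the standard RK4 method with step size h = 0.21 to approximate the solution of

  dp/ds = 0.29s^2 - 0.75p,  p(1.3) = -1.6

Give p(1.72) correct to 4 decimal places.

-0.9244

RK4: k1 = f(s_n, p_n); k2 = f(s_n + h/2, p_n + (h/2)·k1); k3 = f(s_n + h/2, p_n + (h/2)·k2); k4 = f(s_n + h, p_n + h·k3); p_{n+1} = p_n + (h/6)·(k1 + 2k2 + 2k3 + k4).
s=1.300000, p=-1.600000:
  k1 = f(1.300000, -1.600000) = 1.690100
  k2 = f(1.405000, -1.422540) = 1.639372
  k3 = f(1.405000, -1.427866) = 1.643367
  k4 = f(1.510000, -1.254893) = 1.602399
  p ← -1.600000 + (0.21/6)·(k1 + 2k2 + 2k3 + k4) = -1.254971
s=1.510000, p=-1.254971:
  k1 = f(1.510000, -1.254971) = 1.602457
  k2 = f(1.615000, -1.086713) = 1.571420
  k3 = f(1.615000, -1.089972) = 1.573864
  k4 = f(1.720000, -0.924459) = 1.551281
  p ← -1.254971 + (0.21/6)·(k1 + 2k2 + 2k3 + k4) = -0.924420
p(1.72) ≈ -0.9244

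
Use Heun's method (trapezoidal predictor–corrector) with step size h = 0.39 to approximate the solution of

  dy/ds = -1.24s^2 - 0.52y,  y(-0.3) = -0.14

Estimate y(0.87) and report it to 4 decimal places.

Heun: k1 = f(s_n, y_n); k2 = f(s_n + h, y_n + h·k1); y_{n+1} = y_n + (h/2)·(k1 + k2).
s=-0.300000, y=-0.140000:
  k1 = f(-0.300000, -0.140000) = -0.038800
  k2 = f(0.090000, -0.155132) = 0.070625
  y ← -0.140000 + (0.39/2)·(-0.038800 + 0.070625) = -0.133794
s=0.090000, y=-0.133794:
  k1 = f(0.090000, -0.133794) = 0.059529
  k2 = f(0.480000, -0.110578) = -0.228195
  y ← -0.133794 + (0.39/2)·(0.059529 + (-0.228195)) = -0.166684
s=0.480000, y=-0.166684:
  k1 = f(0.480000, -0.166684) = -0.199020
  k2 = f(0.870000, -0.244302) = -0.811519
  y ← -0.166684 + (0.39/2)·(-0.199020 + (-0.811519)) = -0.363739
y(0.87) ≈ -0.3637

-0.3637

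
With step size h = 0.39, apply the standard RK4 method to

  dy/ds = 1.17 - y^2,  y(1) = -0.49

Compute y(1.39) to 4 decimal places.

-0.0722

RK4: k1 = f(s_n, y_n); k2 = f(s_n + h/2, y_n + (h/2)·k1); k3 = f(s_n + h/2, y_n + (h/2)·k2); k4 = f(s_n + h, y_n + h·k3); y_{n+1} = y_n + (h/6)·(k1 + 2k2 + 2k3 + k4).
s=1.000000, y=-0.490000:
  k1 = f(1.000000, -0.490000) = 0.929900
  k2 = f(1.195000, -0.308669) = 1.074723
  k3 = f(1.195000, -0.280429) = 1.091360
  k4 = f(1.390000, -0.064370) = 1.165857
  y ← -0.490000 + (0.39/6)·(k1 + 2k2 + 2k3 + k4) = -0.072185
y(1.39) ≈ -0.0722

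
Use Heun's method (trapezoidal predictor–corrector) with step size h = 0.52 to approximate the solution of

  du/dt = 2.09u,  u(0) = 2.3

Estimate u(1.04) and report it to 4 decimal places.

16.4871

Heun: k1 = f(t_n, u_n); k2 = f(t_n + h, u_n + h·k1); u_{n+1} = u_n + (h/2)·(k1 + k2).
t=0.000000, u=2.300000:
  k1 = f(0.000000, 2.300000) = 4.807000
  k2 = f(0.520000, 4.799640) = 10.031248
  u ← 2.300000 + (0.52/2)·(4.807000 + 10.031248) = 6.157944
t=0.520000, u=6.157944:
  k1 = f(0.520000, 6.157944) = 12.870104
  k2 = f(1.040000, 12.850398) = 26.857332
  u ← 6.157944 + (0.52/2)·(12.870104 + 26.857332) = 16.487078
u(1.04) ≈ 16.4871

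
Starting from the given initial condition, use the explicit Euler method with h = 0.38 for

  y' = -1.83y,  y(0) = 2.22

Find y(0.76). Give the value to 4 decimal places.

Euler: y_{n+1} = y_n + h·f(t_n, y_n).
t=0.000000, y=2.220000: f=-4.062600 → y ← 2.220000 + 0.38·(-4.062600) = 0.676212
t=0.380000, y=0.676212: f=-1.237468 → y ← 0.676212 + 0.38·(-1.237468) = 0.205974
y(0.76) ≈ 0.2060

0.2060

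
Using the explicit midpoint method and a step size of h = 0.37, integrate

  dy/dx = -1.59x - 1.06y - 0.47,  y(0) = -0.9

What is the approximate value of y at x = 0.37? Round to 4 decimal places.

Midpoint: k1 = f(x_n, y_n); k2 = f(x_n + h/2, y_n + (h/2)·k1); y_{n+1} = y_n + h·k2.
x=0.000000, y=-0.900000:
  k1 = f(0.000000, -0.900000) = 0.484000
  k2 = f(0.185000, -0.810460) = 0.094938
  y ← -0.900000 + 0.37·0.094938 = -0.864873
y(0.37) ≈ -0.8649

-0.8649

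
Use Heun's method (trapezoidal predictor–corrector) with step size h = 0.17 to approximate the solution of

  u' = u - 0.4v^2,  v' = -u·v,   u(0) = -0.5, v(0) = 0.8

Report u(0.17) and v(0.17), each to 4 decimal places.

Heun on (u,v): k1 = f(t_n, state_n); k2 = f(t_n + h, state_n + h·k1); state_{n+1} = state_n + (h/2)·(k1 + k2).
0.000000: (-0.500000, 0.800000)
  k1 = (-0.756000, 0.400000)
  predictor → (-0.628520, 0.868000)
  k2 = (-0.929890, 0.545555)
  → (-0.643301, 0.880372)
(u(0.17), v(0.17)) ≈ (-0.6433, 0.8804)

-0.6433, 0.8804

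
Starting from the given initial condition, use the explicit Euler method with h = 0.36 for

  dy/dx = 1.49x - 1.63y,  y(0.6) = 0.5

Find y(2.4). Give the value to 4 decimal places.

1.6392

Euler: y_{n+1} = y_n + h·f(x_n, y_n).
x=0.600000, y=0.500000: f=0.079000 → y ← 0.500000 + 0.36·0.079000 = 0.528440
x=0.960000, y=0.528440: f=0.569043 → y ← 0.528440 + 0.36·0.569043 = 0.733295
x=1.320000, y=0.733295: f=0.771528 → y ← 0.733295 + 0.36·0.771528 = 1.011046
x=1.680000, y=1.011046: f=0.855196 → y ← 1.011046 + 0.36·0.855196 = 1.318916
x=2.040000, y=1.318916: f=0.889767 → y ← 1.318916 + 0.36·0.889767 = 1.639232
y(2.4) ≈ 1.6392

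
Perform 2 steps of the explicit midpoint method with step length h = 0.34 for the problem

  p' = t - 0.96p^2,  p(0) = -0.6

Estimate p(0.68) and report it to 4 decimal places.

-0.6715

Midpoint: k1 = f(t_n, p_n); k2 = f(t_n + h/2, p_n + (h/2)·k1); p_{n+1} = p_n + h·k2.
t=0.000000, p=-0.600000:
  k1 = f(0.000000, -0.600000) = -0.345600
  k2 = f(0.170000, -0.658752) = -0.246596
  p ← -0.600000 + 0.34·(-0.246596) = -0.683843
t=0.340000, p=-0.683843:
  k1 = f(0.340000, -0.683843) = -0.108935
  k2 = f(0.510000, -0.702362) = 0.036421
  p ← -0.683843 + 0.34·0.036421 = -0.671460
p(0.68) ≈ -0.6715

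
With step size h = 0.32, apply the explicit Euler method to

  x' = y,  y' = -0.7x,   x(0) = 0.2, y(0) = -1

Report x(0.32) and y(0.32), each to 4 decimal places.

Euler on (x,y): x_{n+1} = x_n + h·x', y_{n+1} = y_n + h·y'.
0.000000: (0.200000, -1.000000); f=(-1.000000, -0.140000) → (-0.120000, -1.044800)
(x(0.32), y(0.32)) ≈ (-0.1200, -1.0448)

-0.1200, -1.0448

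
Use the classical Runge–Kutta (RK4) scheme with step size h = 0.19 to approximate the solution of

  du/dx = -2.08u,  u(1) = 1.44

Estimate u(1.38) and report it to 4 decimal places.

RK4: k1 = f(x_n, u_n); k2 = f(x_n + h/2, u_n + (h/2)·k1); k3 = f(x_n + h/2, u_n + (h/2)·k2); k4 = f(x_n + h, u_n + h·k3); u_{n+1} = u_n + (h/6)·(k1 + 2k2 + 2k3 + k4).
x=1.000000, u=1.440000:
  k1 = f(1.000000, 1.440000) = -2.995200
  k2 = f(1.095000, 1.155456) = -2.403348
  k3 = f(1.095000, 1.211682) = -2.520298
  k4 = f(1.190000, 0.961143) = -1.999178
  u ← 1.440000 + (0.19/6)·(k1 + 2k2 + 2k3 + k4) = 0.970014
x=1.190000, u=0.970014:
  k1 = f(1.190000, 0.970014) = -2.017629
  k2 = f(1.285000, 0.778339) = -1.618945
  k3 = f(1.285000, 0.816214) = -1.697725
  k4 = f(1.380000, 0.647446) = -1.346688
  u ← 0.970014 + (0.19/6)·(k1 + 2k2 + 2k3 + k4) = 0.653421
u(1.38) ≈ 0.6534

0.6534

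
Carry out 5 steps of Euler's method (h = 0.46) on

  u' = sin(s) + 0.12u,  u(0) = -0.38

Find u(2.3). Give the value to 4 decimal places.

Euler: u_{n+1} = u_n + h·f(s_n, u_n).
s=0.000000, u=-0.380000: f=-0.045600 → u ← -0.380000 + 0.46·(-0.045600) = -0.400976
s=0.460000, u=-0.400976: f=0.395831 → u ← -0.400976 + 0.46·0.395831 = -0.218894
s=0.920000, u=-0.218894: f=0.769334 → u ← -0.218894 + 0.46·0.769334 = 0.135000
s=1.380000, u=0.135000: f=0.998054 → u ← 0.135000 + 0.46·0.998054 = 0.594105
s=1.840000, u=0.594105: f=1.035276 → u ← 0.594105 + 0.46·1.035276 = 1.070331
u(2.3) ≈ 1.0703

1.0703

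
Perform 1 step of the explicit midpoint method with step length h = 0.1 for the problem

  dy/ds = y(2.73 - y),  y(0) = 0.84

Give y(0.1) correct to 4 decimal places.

1.0065

Midpoint: k1 = f(s_n, y_n); k2 = f(s_n + h/2, y_n + (h/2)·k1); y_{n+1} = y_n + h·k2.
s=0.000000, y=0.840000:
  k1 = f(0.000000, 0.840000) = 1.587600
  k2 = f(0.050000, 0.919380) = 1.664648
  y ← 0.840000 + 0.1·1.664648 = 1.006465
y(0.1) ≈ 1.0065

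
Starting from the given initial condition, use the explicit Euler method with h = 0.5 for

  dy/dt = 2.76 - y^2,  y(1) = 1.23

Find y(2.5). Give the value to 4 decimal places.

1.7470

Euler: y_{n+1} = y_n + h·f(t_n, y_n).
t=1.000000, y=1.230000: f=1.247100 → y ← 1.230000 + 0.5·1.247100 = 1.853550
t=1.500000, y=1.853550: f=-0.675648 → y ← 1.853550 + 0.5·(-0.675648) = 1.515726
t=2.000000, y=1.515726: f=0.462574 → y ← 1.515726 + 0.5·0.462574 = 1.747013
y(2.5) ≈ 1.7470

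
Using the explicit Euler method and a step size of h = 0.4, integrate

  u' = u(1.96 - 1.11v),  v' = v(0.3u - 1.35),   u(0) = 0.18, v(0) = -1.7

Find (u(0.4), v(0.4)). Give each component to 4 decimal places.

0.4570, -0.8187

Euler on (u,v): u_{n+1} = u_n + h·u', v_{n+1} = v_n + h·v'.
0.000000: (0.180000, -1.700000); f=(0.692460, 2.203200) → (0.456984, -0.818720)
(u(0.4), v(0.4)) ≈ (0.4570, -0.8187)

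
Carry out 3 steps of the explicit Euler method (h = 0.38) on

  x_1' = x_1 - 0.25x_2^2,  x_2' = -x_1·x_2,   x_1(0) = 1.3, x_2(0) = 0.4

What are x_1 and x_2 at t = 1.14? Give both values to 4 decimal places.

3.3818, 0.0045

Euler on (x_1,x_2): x_1_{n+1} = x_1_n + h·x_1', x_2_{n+1} = x_2_n + h·x_2'.
0.000000: (1.300000, 0.400000); f=(1.260000, -0.520000) → (1.778800, 0.202400)
0.380000: (1.778800, 0.202400); f=(1.768559, -0.360029) → (2.450852, 0.065589)
0.760000: (2.450852, 0.065589); f=(2.449777, -0.160749) → (3.381767, 0.004504)
(x_1(1.14), x_2(1.14)) ≈ (3.3818, 0.0045)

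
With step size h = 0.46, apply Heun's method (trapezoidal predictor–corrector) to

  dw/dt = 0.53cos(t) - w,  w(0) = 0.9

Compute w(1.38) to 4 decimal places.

Heun: k1 = f(t_n, w_n); k2 = f(t_n + h, w_n + h·k1); w_{n+1} = w_n + (h/2)·(k1 + k2).
t=0.000000, w=0.900000:
  k1 = f(0.000000, 0.900000) = -0.370000
  k2 = f(0.460000, 0.729800) = -0.254892
  w ← 0.900000 + (0.46/2)·(-0.370000 + (-0.254892)) = 0.756275
t=0.460000, w=0.756275:
  k1 = f(0.460000, 0.756275) = -0.281367
  k2 = f(0.920000, 0.626846) = -0.305761
  w ← 0.756275 + (0.46/2)·(-0.281367 + (-0.305761)) = 0.621235
t=0.920000, w=0.621235:
  k1 = f(0.920000, 0.621235) = -0.300151
  k2 = f(1.380000, 0.483166) = -0.382656
  w ← 0.621235 + (0.46/2)·(-0.300151 + (-0.382656)) = 0.464190
w(1.38) ≈ 0.4642

0.4642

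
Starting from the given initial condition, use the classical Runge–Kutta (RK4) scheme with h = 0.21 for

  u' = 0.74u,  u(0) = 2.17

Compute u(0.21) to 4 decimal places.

RK4: k1 = f(x_n, u_n); k2 = f(x_n + h/2, u_n + (h/2)·k1); k3 = f(x_n + h/2, u_n + (h/2)·k2); k4 = f(x_n + h, u_n + h·k3); u_{n+1} = u_n + (h/6)·(k1 + 2k2 + 2k3 + k4).
x=0.000000, u=2.170000:
  k1 = f(0.000000, 2.170000) = 1.605800
  k2 = f(0.105000, 2.338609) = 1.730571
  k3 = f(0.105000, 2.351710) = 1.740265
  k4 = f(0.210000, 2.535456) = 1.876237
  u ← 2.170000 + (0.21/6)·(k1 + 2k2 + 2k3 + k4) = 2.534830
u(0.21) ≈ 2.5348

2.5348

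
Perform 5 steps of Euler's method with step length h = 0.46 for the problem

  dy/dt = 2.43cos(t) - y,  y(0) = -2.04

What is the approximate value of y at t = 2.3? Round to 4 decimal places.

Euler: y_{n+1} = y_n + h·f(t_n, y_n).
t=0.000000, y=-2.040000: f=4.470000 → y ← -2.040000 + 0.46·4.470000 = 0.016200
t=0.460000, y=0.016200: f=2.161208 → y ← 0.016200 + 0.46·2.161208 = 1.010355
t=0.920000, y=1.010355: f=0.461787 → y ← 1.010355 + 0.46·0.461787 = 1.222778
t=1.380000, y=1.222778: f=-0.761951 → y ← 1.222778 + 0.46·(-0.761951) = 0.872280
t=1.840000, y=0.872280: f=-1.518573 → y ← 0.872280 + 0.46·(-1.518573) = 0.173737
y(2.3) ≈ 0.1737

0.1737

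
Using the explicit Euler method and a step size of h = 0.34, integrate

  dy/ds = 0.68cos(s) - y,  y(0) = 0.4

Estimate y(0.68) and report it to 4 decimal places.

Euler: y_{n+1} = y_n + h·f(s_n, y_n).
s=0.000000, y=0.400000: f=0.280000 → y ← 0.400000 + 0.34·0.280000 = 0.495200
s=0.340000, y=0.495200: f=0.145873 → y ← 0.495200 + 0.34·0.145873 = 0.544797
y(0.68) ≈ 0.5448

0.5448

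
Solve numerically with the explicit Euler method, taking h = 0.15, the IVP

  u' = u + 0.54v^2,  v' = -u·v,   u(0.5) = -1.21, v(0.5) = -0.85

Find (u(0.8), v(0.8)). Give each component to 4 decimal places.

-1.4512, -1.2051

Euler on (u,v): u_{n+1} = u_n + h·u', v_{n+1} = v_n + h·v'.
0.500000: (-1.210000, -0.850000); f=(-0.819850, -1.028500) → (-1.332977, -1.004275)
0.650000: (-1.332977, -1.004275); f=(-0.788351, -1.338676) → (-1.451230, -1.205076)
(u(0.8), v(0.8)) ≈ (-1.4512, -1.2051)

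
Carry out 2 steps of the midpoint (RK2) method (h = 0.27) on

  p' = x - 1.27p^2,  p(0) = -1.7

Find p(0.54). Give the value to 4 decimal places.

-12.3569

Midpoint: k1 = f(x_n, p_n); k2 = f(x_n + h/2, p_n + (h/2)·k1); p_{n+1} = p_n + h·k2.
x=0.000000, p=-1.700000:
  k1 = f(0.000000, -1.700000) = -3.670300
  k2 = f(0.135000, -2.195491) = -5.986627
  p ← -1.700000 + 0.27·(-5.986627) = -3.316389
x=0.270000, p=-3.316389:
  k1 = f(0.270000, -3.316389) = -13.698016
  k2 = f(0.405000, -5.165621) = -33.483227
  p ← -3.316389 + 0.27·(-33.483227) = -12.356861
p(0.54) ≈ -12.3569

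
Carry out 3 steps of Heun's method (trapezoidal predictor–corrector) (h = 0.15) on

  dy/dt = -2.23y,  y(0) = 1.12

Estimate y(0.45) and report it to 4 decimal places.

0.4206

Heun: k1 = f(t_n, y_n); k2 = f(t_n + h, y_n + h·k1); y_{n+1} = y_n + (h/2)·(k1 + k2).
t=0.000000, y=1.120000:
  k1 = f(0.000000, 1.120000) = -2.497600
  k2 = f(0.150000, 0.745360) = -1.662153
  y ← 1.120000 + (0.15/2)·(-2.497600 + (-1.662153)) = 0.808019
t=0.150000, y=0.808019:
  k1 = f(0.150000, 0.808019) = -1.801881
  k2 = f(0.300000, 0.537736) = -1.199152
  y ← 0.808019 + (0.15/2)·(-1.801881 + (-1.199152)) = 0.582941
t=0.300000, y=0.582941:
  k1 = f(0.300000, 0.582941) = -1.299959
  k2 = f(0.450000, 0.387947) = -0.865122
  y ← 0.582941 + (0.15/2)·(-1.299959 + (-0.865122)) = 0.420560
y(0.45) ≈ 0.4206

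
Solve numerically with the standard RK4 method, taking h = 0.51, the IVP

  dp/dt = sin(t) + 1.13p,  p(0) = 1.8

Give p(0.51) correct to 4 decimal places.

RK4: k1 = f(t_n, p_n); k2 = f(t_n + h/2, p_n + (h/2)·k1); k3 = f(t_n + h/2, p_n + (h/2)·k2); k4 = f(t_n + h, p_n + h·k3); p_{n+1} = p_n + (h/6)·(k1 + 2k2 + 2k3 + k4).
t=0.000000, p=1.800000:
  k1 = f(0.000000, 1.800000) = 2.034000
  k2 = f(0.255000, 2.318670) = 2.872343
  k3 = f(0.255000, 2.532447) = 3.113911
  k4 = f(0.510000, 3.388095) = 4.316724
  p ← 1.800000 + (0.51/6)·(k1 + 2k2 + 2k3 + k4) = 3.357475
p(0.51) ≈ 3.3575

3.3575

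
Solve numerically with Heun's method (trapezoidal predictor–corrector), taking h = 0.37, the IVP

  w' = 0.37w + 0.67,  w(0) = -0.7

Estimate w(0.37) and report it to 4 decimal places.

-0.5375

Heun: k1 = f(s_n, w_n); k2 = f(s_n + h, w_n + h·k1); w_{n+1} = w_n + (h/2)·(k1 + k2).
s=0.000000, w=-0.700000:
  k1 = f(0.000000, -0.700000) = 0.411000
  k2 = f(0.370000, -0.547930) = 0.467266
  w ← -0.700000 + (0.37/2)·(0.411000 + 0.467266) = -0.537521
w(0.37) ≈ -0.5375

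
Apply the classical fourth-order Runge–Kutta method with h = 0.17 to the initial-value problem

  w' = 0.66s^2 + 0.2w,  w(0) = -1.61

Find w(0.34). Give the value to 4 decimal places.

-1.7145

RK4: k1 = f(s_n, w_n); k2 = f(s_n + h/2, w_n + (h/2)·k1); k3 = f(s_n + h/2, w_n + (h/2)·k2); k4 = f(s_n + h, w_n + h·k3); w_{n+1} = w_n + (h/6)·(k1 + 2k2 + 2k3 + k4).
s=0.000000, w=-1.610000:
  k1 = f(0.000000, -1.610000) = -0.322000
  k2 = f(0.085000, -1.637370) = -0.322706
  k3 = f(0.085000, -1.637430) = -0.322717
  k4 = f(0.170000, -1.664862) = -0.313898
  w ← -1.610000 + (0.17/6)·(k1 + 2k2 + 2k3 + k4) = -1.664591
s=0.170000, w=-1.664591:
  k1 = f(0.170000, -1.664591) = -0.313844
  k2 = f(0.255000, -1.691268) = -0.295337
  k3 = f(0.255000, -1.689695) = -0.295022
  k4 = f(0.340000, -1.714745) = -0.266653
  w ← -1.664591 + (0.17/6)·(k1 + 2k2 + 2k3 + k4) = -1.714492
w(0.34) ≈ -1.7145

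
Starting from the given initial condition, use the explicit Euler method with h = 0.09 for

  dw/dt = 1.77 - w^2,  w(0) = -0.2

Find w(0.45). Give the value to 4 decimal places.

0.5685

Euler: w_{n+1} = w_n + h·f(t_n, w_n).
t=0.000000, w=-0.200000: f=1.730000 → w ← -0.200000 + 0.09·1.730000 = -0.044300
t=0.090000, w=-0.044300: f=1.768038 → w ← -0.044300 + 0.09·1.768038 = 0.114823
t=0.180000, w=0.114823: f=1.756816 → w ← 0.114823 + 0.09·1.756816 = 0.272937
t=0.270000, w=0.272937: f=1.695506 → w ← 0.272937 + 0.09·1.695506 = 0.425532
t=0.360000, w=0.425532: f=1.588922 → w ← 0.425532 + 0.09·1.588922 = 0.568535
w(0.45) ≈ 0.5685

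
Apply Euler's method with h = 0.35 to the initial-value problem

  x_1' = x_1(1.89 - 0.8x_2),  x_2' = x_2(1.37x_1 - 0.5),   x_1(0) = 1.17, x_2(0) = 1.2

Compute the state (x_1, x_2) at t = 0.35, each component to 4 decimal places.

Euler on (x_1,x_2): x_1_{n+1} = x_1_n + h·x_1', x_2_{n+1} = x_2_n + h·x_2'.
0.000000: (1.170000, 1.200000); f=(1.088100, 1.323480) → (1.550835, 1.663218)
(x_1(0.35), x_2(0.35)) ≈ (1.5508, 1.6632)

1.5508, 1.6632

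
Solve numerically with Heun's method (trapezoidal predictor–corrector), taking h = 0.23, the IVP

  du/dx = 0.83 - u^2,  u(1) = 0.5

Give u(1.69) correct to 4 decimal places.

0.7676

Heun: k1 = f(x_n, u_n); k2 = f(x_n + h, u_n + h·k1); u_{n+1} = u_n + (h/2)·(k1 + k2).
x=1.000000, u=0.500000:
  k1 = f(1.000000, 0.500000) = 0.580000
  k2 = f(1.230000, 0.633400) = 0.428804
  u ← 0.500000 + (0.23/2)·(0.580000 + 0.428804) = 0.616013
x=1.230000, u=0.616013:
  k1 = f(1.230000, 0.616013) = 0.450529
  k2 = f(1.460000, 0.719634) = 0.312127
  u ← 0.616013 + (0.23/2)·(0.450529 + 0.312127) = 0.703718
x=1.460000, u=0.703718:
  k1 = f(1.460000, 0.703718) = 0.334781
  k2 = f(1.690000, 0.780718) = 0.220480
  u ← 0.703718 + (0.23/2)·(0.334781 + 0.220480) = 0.767573
u(1.69) ≈ 0.7676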